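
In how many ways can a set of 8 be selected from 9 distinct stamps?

C(9,8) = 9!/(8! x (9-8)!).

Final answer: C(9,8) = 9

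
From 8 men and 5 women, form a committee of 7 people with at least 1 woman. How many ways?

Sum over valid woman counts:
C(5,1)C(8,6) = 140
C(5,2)C(8,5) = 560
C(5,3)C(8,4) = 700
C(5,4)C(8,3) = 280
C(5,5)C(8,2) = 28
Total: 140 + 560 + 700 + 280 + 28.

Final answer: 1708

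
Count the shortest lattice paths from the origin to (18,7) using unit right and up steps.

Each path has 18 right steps and 7 up steps in some order (25 steps total).
Choose which 7 of the 25 steps are up: C(25,7).

Final answer: C(25,7) = 480700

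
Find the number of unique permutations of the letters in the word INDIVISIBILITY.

Letters (B:1, D:1, I:6, L:1, N:1, S:1, T:1, V:1, Y:1). Total letters: 14.
Permutations = 14!/(6!).

Final answer: 121080960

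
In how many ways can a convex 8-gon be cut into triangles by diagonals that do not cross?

This is counted by the nth Catalan number C_n. Here n = 8 - 2 = 6.
C_n = C(2n,n) - C(2n,n+1), so C_{6} = C(12,6) - C(12,7) = 924 - 792.

Final answer: C_{6} = 132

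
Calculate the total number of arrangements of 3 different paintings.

The number of ways to arrange 3 distinct objects is 3!.

Final answer: 3! = 6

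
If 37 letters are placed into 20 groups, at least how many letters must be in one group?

By the pigeonhole principle: ceiling(37/20).

Final answer: 2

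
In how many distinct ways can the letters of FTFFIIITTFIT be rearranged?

Letters (F:4, I:4, T:4). Total letters: 12.
Permutations = 12!/(4! x 4! x 4!).

Final answer: 34650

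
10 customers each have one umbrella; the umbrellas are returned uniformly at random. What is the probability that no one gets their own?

Use the recurrence D(n) = (n-1)(D(n-1) + D(n-2)) with D(0)=1, D(1)=0.
Building up: D(2)=1, D(3)=2, D(4)=9, D(5)=44, D(6)=265, D(7)=1854, D(8)=14833, D(9)=133496, D(10)=1334961.
Total arrangements: 10! = 3628800.
Probability = D(10)/10! = 16481/44800.

Final answer: D(10)/10! = 1334961/3628800 = 0.367879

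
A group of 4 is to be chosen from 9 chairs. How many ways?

C(9,4) = 9!/(4! x 5!).

Final answer: \binom{9}{4} = 126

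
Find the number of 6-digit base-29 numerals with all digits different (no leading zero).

First digit: 28 (nonzero). Second: 28 (not first). Third: 27, etc.
Total: 28 x 28 x 27 x 26 x 25 x 24.

Final answer: 330220800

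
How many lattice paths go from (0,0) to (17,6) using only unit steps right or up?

Each path has 17 right steps and 6 up steps in some order (23 steps total).
Choose which 6 of the 23 steps are up: C(23,6).

Final answer: C(23,6) = 100947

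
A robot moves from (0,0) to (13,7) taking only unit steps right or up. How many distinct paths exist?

Each path has 13 right steps and 7 up steps in some order (20 steps total).
Choose which 7 of the 20 steps are up: C(20,7).

Final answer: C(20,7) = 77520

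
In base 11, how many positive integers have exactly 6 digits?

In base 11, the leading digit has 10 choices (1..10); each of the remaining 5 digits has 11 choices.
Total: 10 x 11^5.

Final answer: 1610510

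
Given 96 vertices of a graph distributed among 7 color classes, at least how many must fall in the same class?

By pigeonhole with 96 objects and 7 categories: ceiling(96/7).

Final answer: 14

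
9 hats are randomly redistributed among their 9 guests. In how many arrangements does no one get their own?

Use the recurrence D(n) = (n-1)(D(n-1) + D(n-2)) with D(0)=1, D(1)=0.
D(2) = 1 x (0 + 1) = 1
D(3) = 2 x (1 + 0) = 2
D(4) = 3 x (2 + 1) = 9
D(5) = 4 x (9 + 2) = 44
D(6) = 5 x (44 + 9) = 265
D(7) = 6 x (265 + 44) = 1854
D(8) = 7 x (1854 + 265) = 14833
D(9) = 8 x (D(8) + D(7)) = 8 x (14833 + 1854)

Final answer: D(9) = 133496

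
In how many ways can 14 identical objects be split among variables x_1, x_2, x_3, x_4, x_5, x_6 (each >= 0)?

Stars and bars with 14 stars and 5 bars:
C(14+6-1, 6-1) = C(19,5).

Final answer: C(19,5) = 11628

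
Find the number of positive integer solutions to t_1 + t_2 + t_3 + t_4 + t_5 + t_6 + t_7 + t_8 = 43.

Substitute t'_i = t_i - 1 (so t'_i >= 0). Then sum t'_i = 43 - 8 = 35.
Stars and bars: C(35+8-1, 8-1) = C(42,7).

Final answer: C(42,7) = 26978328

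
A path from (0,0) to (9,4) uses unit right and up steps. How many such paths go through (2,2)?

Paths (0,0)->(2,2): C(4,2) = 6.
Paths (2,2)->(9,4): C(9,2) = 36.
By multiplication principle: 6 x 36.

Final answer: 216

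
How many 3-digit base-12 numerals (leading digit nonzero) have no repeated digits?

The leading digit has 11 choices (anything but zero); the next has 11 (anything but the first), then 10, and so on, one fewer each time.
Total: 11 x 11 x 10.

Final answer: 1210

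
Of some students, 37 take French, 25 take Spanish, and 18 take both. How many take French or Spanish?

|A union B| = |A| + |B| - |A intersect B| = 37 + 25 - 18.

Final answer: 44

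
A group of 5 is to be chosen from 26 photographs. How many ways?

C(26,5) = 26!/(5! x 21!).

Final answer: \binom{26}{5} = 65780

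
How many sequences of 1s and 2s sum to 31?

Condition on the final move: it is a 1-step (f(n-1) ways to get there) or a 2-step (f(n-2) ways), so f(n) = f(n-1) + f(n-2), with f(1)=1, f(2)=2.
Computing successive values: f(1)=1, f(2)=2, f(3)=3, f(4)=5, f(5)=8, f(6)=13, f(7)=21, f(8)=34, f(9)=55, f(10)=89, f(11)=144, f(12)=233, f(13)=377, f(14)=610, f(15)=987, f(16)=1597, f(17)=2584, f(18)=4181, f(19)=6765, f(20)=10946, f(21)=17711, f(22)=28657, f(23)=46368, f(24)=75025, f(25)=121393, f(26)=196418, f(27)=317811, f(28)=514229, f(29)=832040, f(30)=1346269, f(31)=2178309.

Final answer: 2178309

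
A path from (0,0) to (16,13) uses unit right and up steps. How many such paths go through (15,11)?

Paths (0,0)->(15,11): C(26,11) = 7726160.
Paths (15,11)->(16,13): C(3,2) = 3.
By multiplication principle: 7726160 x 3.

Final answer: 23178480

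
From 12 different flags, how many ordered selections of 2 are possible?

P(12,2) = 12!/(12-2)! = 12!/10!.

Final answer: P(12,2) = 132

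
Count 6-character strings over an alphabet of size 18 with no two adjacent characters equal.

First character: 18 choices. Each subsequent: 17 choices (must differ from the previous one).
Total: 18 x 17^5.

Final answer: 18 x 17^{5} = 25557426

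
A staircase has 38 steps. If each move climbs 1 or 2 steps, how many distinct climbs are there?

Let f(n) be the number of climbs. Removing the last move (1 or 2 steps) gives f(n) = f(n-1) + f(n-2); base cases f(1)=1, f(2)=2.
Building up term by term: f(1)=1, f(2)=2, f(3)=3, f(4)=5, f(5)=8, f(6)=13, f(7)=21, f(8)=34, f(9)=55, f(10)=89, f(11)=144, f(12)=233, f(13)=377, f(14)=610, f(15)=987, f(16)=1597, f(17)=2584, f(18)=4181, f(19)=6765, f(20)=10946, f(21)=17711, f(22)=28657, f(23)=46368, f(24)=75025, f(25)=121393, f(26)=196418, f(27)=317811, f(28)=514229, f(29)=832040, f(30)=1346269, f(31)=2178309, f(32)=3524578, f(33)=5702887, f(34)=9227465, f(35)=14930352, f(36)=24157817, f(37)=39088169, f(38)=63245986.

Final answer: 63245986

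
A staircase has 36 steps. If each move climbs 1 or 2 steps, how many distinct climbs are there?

Let f(n) count the ways. The last step is size 1 or 2, so f(n) = f(n-1) + f(n-2) with f(1)=1, f(2)=2.
Computing successive values: f(1)=1, f(2)=2, f(3)=3, f(4)=5, f(5)=8, f(6)=13, f(7)=21, f(8)=34, f(9)=55, f(10)=89, f(11)=144, f(12)=233, f(13)=377, f(14)=610, f(15)=987, f(16)=1597, f(17)=2584, f(18)=4181, f(19)=6765, f(20)=10946, f(21)=17711, f(22)=28657, f(23)=46368, f(24)=75025, f(25)=121393, f(26)=196418, f(27)=317811, f(28)=514229, f(29)=832040, f(30)=1346269, f(31)=2178309, f(32)=3524578, f(33)=5702887, f(34)=9227465, f(35)=14930352, f(36)=24157817.

Final answer: 24157817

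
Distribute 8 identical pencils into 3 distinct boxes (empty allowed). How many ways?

Stars and bars: C(n+k-1, k-1) = C(10,2).

Final answer: C(10,2) = 45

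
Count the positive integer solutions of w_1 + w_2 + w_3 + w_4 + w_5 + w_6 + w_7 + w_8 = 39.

Substitute w'_i = w_i - 1 (so w'_i >= 0). Then sum w'_i = 39 - 8 = 31.
Stars and bars: C(31+8-1, 8-1) = C(38,7).

Final answer: C(38,7) = 12620256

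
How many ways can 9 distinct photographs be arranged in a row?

The number of ways to arrange 9 distinct objects is 9!.

Final answer: 9! = 362880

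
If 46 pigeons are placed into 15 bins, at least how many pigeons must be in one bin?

By the pigeonhole principle: ceiling(46/15).

Final answer: 4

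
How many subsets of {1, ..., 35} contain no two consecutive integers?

Let a(n) count such subsets of {1, ..., n}. Either n is excluded (a(n-1) ways) or n is included, forcing n-1 out (a(n-2) ways), so a(n) = a(n-1) + a(n-2) with a(1)=2, a(2)=3.
Computing successive values: a(1)=2, a(2)=3, a(3)=5, a(4)=8, a(5)=13, a(6)=21, a(7)=34, a(8)=55, a(9)=89, a(10)=144, a(11)=233, a(12)=377, a(13)=610, a(14)=987, a(15)=1597, a(16)=2584, a(17)=4181, a(18)=6765, a(19)=10946, a(20)=17711, a(21)=28657, a(22)=46368, a(23)=75025, a(24)=121393, a(25)=196418, a(26)=317811, a(27)=514229, a(28)=832040, a(29)=1346269, a(30)=2178309, a(31)=3524578, a(32)=5702887, a(33)=9227465, a(34)=14930352, a(35)=24157817.

Final answer: 24157817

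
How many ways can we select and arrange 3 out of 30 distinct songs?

P(30,3) = 30!/(30-3)! = 30!/27!.

Final answer: P(30,3) = 24360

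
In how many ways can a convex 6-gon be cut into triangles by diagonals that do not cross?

This is a standard Catalan-number count: the answer is C_n. Here n = 6 - 2 = 4.
Using C_0 = 1 and C_(k+1) = C_k x 2(2k+1)/(k+2), build up term by term: C_1=1, C_2=2, C_3=5, C_4=14.

Final answer: C_{4} = 14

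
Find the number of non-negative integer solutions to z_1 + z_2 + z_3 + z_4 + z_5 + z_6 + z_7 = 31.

Stars and bars with 31 stars and 6 bars:
C(31+7-1, 7-1) = C(37,6).

Final answer: C(37,6) = 2324784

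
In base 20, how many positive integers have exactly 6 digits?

Leading digit: 19 options (nonzero). Other 5 digit(s): 20 options each.
Total: 19 x 20^5.

Final answer: 60800000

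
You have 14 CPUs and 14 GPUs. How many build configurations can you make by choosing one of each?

By the multiplication principle: 14 x 14.

Final answer: 196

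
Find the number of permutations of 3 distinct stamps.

The number of ways to arrange 3 distinct objects is 3!.

Final answer: 3! = 6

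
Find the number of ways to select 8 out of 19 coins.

C(19,8) = 19!/(8! x 11!).

Final answer: \binom{19}{8} = 75582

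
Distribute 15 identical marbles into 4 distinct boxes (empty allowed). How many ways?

Stars and bars: C(n+k-1, k-1) = C(18,3).

Final answer: C(18,3) = 816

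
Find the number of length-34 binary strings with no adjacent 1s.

Let a(n) count valid strings. If the last bit is 0 the prefix is any valid string of length n-1; if it is 1 the string must end in 01 with a valid prefix of length n-2. So a(n) = a(n-1) + a(n-2), a(1)=2, a(2)=3.
Iterating the recurrence: a(1)=2, a(2)=3, a(3)=5, a(4)=8, a(5)=13, a(6)=21, a(7)=34, a(8)=55, a(9)=89, a(10)=144, a(11)=233, a(12)=377, a(13)=610, a(14)=987, a(15)=1597, a(16)=2584, a(17)=4181, a(18)=6765, a(19)=10946, a(20)=17711, a(21)=28657, a(22)=46368, a(23)=75025, a(24)=121393, a(25)=196418, a(26)=317811, a(27)=514229, a(28)=832040, a(29)=1346269, a(30)=2178309, a(31)=3524578, a(32)=5702887, a(33)=9227465, a(34)=14930352.

Final answer: 14930352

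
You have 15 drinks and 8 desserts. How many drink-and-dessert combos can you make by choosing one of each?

By the multiplication principle: 15 x 8.

Final answer: 120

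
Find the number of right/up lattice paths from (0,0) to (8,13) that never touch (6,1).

Total paths to (8,13): C(21,13) = 203490.
Paths through (6,1): C(7,1) x C(14,12) = 637.
Avoiding (6,1): 203490 - 637.

Final answer: 202853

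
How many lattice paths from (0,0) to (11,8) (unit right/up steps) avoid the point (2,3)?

Total paths to (11,8): C(19,8) = 75582.
Paths through (2,3): C(5,3) x C(14,5) = 20020.
Avoiding (2,3): 75582 - 20020.

Final answer: 55562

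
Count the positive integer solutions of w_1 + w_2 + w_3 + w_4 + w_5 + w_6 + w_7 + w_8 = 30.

Substitute w'_i = w_i - 1 (so w'_i >= 0). Then sum w'_i = 30 - 8 = 22.
Stars and bars: C(22+8-1, 8-1) = C(29,7).

Final answer: C(29,7) = 1560780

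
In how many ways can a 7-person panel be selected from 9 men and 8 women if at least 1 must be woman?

Sum over valid woman counts:
C(8,1)C(9,6) = 672
C(8,2)C(9,5) = 3528
C(8,3)C(9,4) = 7056
C(8,4)C(9,3) = 5880
C(8,5)C(9,2) = 2016
C(8,6)C(9,1) = 252
C(8,7)C(9,0) = 8
Total: 672 + 3528 + 7056 + 5880 + 2016 + 252 + 8.

Final answer: 19412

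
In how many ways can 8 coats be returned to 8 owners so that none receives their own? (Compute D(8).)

Use the recurrence D(n) = (n-1)(D(n-1) + D(n-2)) with D(0)=1, D(1)=0.
D(2) = 1 x (0 + 1) = 1
D(3) = 2 x (1 + 0) = 2
D(4) = 3 x (2 + 1) = 9
D(5) = 4 x (9 + 2) = 44
D(6) = 5 x (44 + 9) = 265
D(7) = 6 x (265 + 44) = 1854
D(8) = 7 x (D(7) + D(6)) = 7 x (1854 + 265)

Final answer: D(8) = 14833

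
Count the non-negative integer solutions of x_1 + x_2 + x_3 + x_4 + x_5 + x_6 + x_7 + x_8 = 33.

Stars and bars with 33 stars and 7 bars:
C(33+8-1, 8-1) = C(40,7).

Final answer: C(40,7) = 18643560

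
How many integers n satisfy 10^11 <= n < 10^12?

First digit: 9 choices (1-9). Each of the remaining 11 digits: 10 choices.
Total: 9 x 10^11.

Final answer: 900000000000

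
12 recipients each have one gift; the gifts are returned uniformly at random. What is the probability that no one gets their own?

Derangements satisfy D(n) = (n-1)(D(n-1) + D(n-2)), starting from D(0)=1, D(1)=0.
Building up: D(2)=1, D(3)=2, D(4)=9, D(5)=44, D(6)=265, D(7)=1854, D(8)=14833, D(9)=133496, D(10)=1334961, D(11)=14684570, D(12)=176214841.
Total arrangements: 12! = 479001600.
Probability = D(12)/12! = 16019531/43545600.

Final answer: D(12)/12! = 176214841/479001600 = 0.367879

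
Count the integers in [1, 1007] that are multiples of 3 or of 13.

Multiples of 3: 335. Multiples of 13: 77. Of both (lcm=39): 25.
By inclusion-exclusion: 335 + 77 - 25.

Final answer: 387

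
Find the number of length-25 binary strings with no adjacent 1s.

A valid string ends in 0 (append to any length-(n-1) valid string) or in 01 (append to any length-(n-2) valid string), so a(n) = a(n-1) + a(n-2) with a(1)=2, a(2)=3.
Computing successive values: a(1)=2, a(2)=3, a(3)=5, a(4)=8, a(5)=13, a(6)=21, a(7)=34, a(8)=55, a(9)=89, a(10)=144, a(11)=233, a(12)=377, a(13)=610, a(14)=987, a(15)=1597, a(16)=2584, a(17)=4181, a(18)=6765, a(19)=10946, a(20)=17711, a(21)=28657, a(22)=46368, a(23)=75025, a(24)=121393, a(25)=196418.

Final answer: 196418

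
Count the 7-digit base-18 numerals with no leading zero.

Leading digit: 17 options (nonzero). Other 6 digit(s): 18 options each.
Total: 17 x 18^6.

Final answer: 578207808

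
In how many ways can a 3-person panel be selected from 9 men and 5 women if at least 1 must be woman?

Sum over valid woman counts:
C(5,1)C(9,2) = 180
C(5,2)C(9,1) = 90
C(5,3)C(9,0) = 10
Total: 180 + 90 + 10.

Final answer: 280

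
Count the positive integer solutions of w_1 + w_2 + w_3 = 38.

Substitute w'_i = w_i - 1 (so w'_i >= 0). Then sum w'_i = 38 - 3 = 35.
Stars and bars: C(35+3-1, 3-1) = C(37,2).

Final answer: C(37,2) = 666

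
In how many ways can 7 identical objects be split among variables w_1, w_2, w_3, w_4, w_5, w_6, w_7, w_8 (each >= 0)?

Stars and bars with 7 stars and 7 bars:
C(7+8-1, 8-1) = C(14,7).

Final answer: C(14,7) = 3432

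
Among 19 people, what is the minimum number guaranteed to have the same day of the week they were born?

There are 7 possible values for day of the week they were born. With 19 people and 7 categories, by pigeonhole: ceiling(19/7).

Final answer: 3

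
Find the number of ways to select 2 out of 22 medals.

C(22,2) = 22!/(2! x (22-2)!).

Final answer: C(22,2) = 231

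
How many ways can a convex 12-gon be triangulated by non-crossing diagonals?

This is a standard Catalan-number count: the answer is C_n. Here n = 12 - 2 = 10.
Using C_0 = 1 and C_(k+1) = C_k x 2(2k+1)/(k+2), build up term by term: C_1=1, C_2=2, C_3=5, C_4=14, C_5=42, C_6=132, C_7=429, C_8=1430, C_9=4862, C_10=16796.

Final answer: C_{10} = 16796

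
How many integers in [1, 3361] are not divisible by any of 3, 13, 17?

|div by 3|=1120, |div by 13|=258, |div by 17|=197.
|div by 3&13|=86, |div by 3&17|=65, |div by 13&17|=15, |div by all|=5.
By inclusion-exclusion, divisible by at least one: 1120+258+197-86-65-15+5 = 1414.
Not divisible by any: 3361 - 1414.

Final answer: 1947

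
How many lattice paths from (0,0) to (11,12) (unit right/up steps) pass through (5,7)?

Paths (0,0)->(5,7): C(12,7) = 792.
Paths (5,7)->(11,12): C(11,5) = 462.
By multiplication principle: 792 x 462.

Final answer: 365904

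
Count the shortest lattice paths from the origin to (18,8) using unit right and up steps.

Each path has 18 right steps and 8 up steps in some order (26 steps total).
Choose which 8 of the 26 steps are up: C(26,8).

Final answer: C(26,8) = 1562275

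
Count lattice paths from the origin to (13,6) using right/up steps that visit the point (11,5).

Paths (0,0)->(11,5): C(16,5) = 4368.
Paths (11,5)->(13,6): C(3,1) = 3.
By multiplication principle: 4368 x 3.

Final answer: 13104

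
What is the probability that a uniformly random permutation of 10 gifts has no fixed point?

Use the recurrence D(n) = (n-1)(D(n-1) + D(n-2)) with D(0)=1, D(1)=0.
Building up: D(2)=1, D(3)=2, D(4)=9, D(5)=44, D(6)=265, D(7)=1854, D(8)=14833, D(9)=133496, D(10)=1334961.
Total arrangements: 10! = 3628800.
Probability = D(10)/10! = 16481/44800.

Final answer: D(10)/10! = 1334961/3628800 = 0.367879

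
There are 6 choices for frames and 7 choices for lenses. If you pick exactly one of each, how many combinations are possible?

By the multiplication principle: 6 x 7.

Final answer: 42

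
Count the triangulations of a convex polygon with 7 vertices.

This is a standard Catalan-number count: the answer is C_n. Here n = 7 - 2 = 5.
C_n = (2n)!/(n!(n+1)!), so C_{5} = 10!/(5! x 6!) = C(10,5)/6 = 252/6.

Final answer: C_{5} = 42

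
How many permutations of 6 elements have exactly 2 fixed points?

Choose which 2 elements are fixed: C(6,2) = 15.
Derange the remaining 4 using D(j) = (j-1)(D(j-1) + D(j-2)), D(0)=1, D(1)=0: D(2)=1, D(3)=2, D(4)=9.
Total: 15 x 9.

Final answer: C(6,2) D(4) = 135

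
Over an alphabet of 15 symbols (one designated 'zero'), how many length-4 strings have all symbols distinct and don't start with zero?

First digit: 14 (nonzero). Second: 14 (not first). Third: 13, etc.
Total: 14 x 14 x 13 x 12.

Final answer: 30576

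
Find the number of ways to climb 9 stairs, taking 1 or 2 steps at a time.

Let f(n) be the number of climbs. Removing the last move (1 or 2 steps) gives f(n) = f(n-1) + f(n-2); base cases f(1)=1, f(2)=2.
Building up term by term: f(1)=1, f(2)=2, f(3)=3, f(4)=5, f(5)=8, f(6)=13, f(7)=21, f(8)=34, f(9)=55.

Final answer: 55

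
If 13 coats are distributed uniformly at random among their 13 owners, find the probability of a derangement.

D(n) = (n-1)(D(n-1) + D(n-2)), D(0)=1, D(1)=0.
Building up: D(2)=1, D(3)=2, D(4)=9, D(5)=44, D(6)=265, D(7)=1854, D(8)=14833, D(9)=133496, D(10)=1334961, D(11)=14684570, D(12)=176214841, D(13)=2290792932.
Total arrangements: 13! = 6227020800.
Probability = D(13)/13! = 63633137/172972800.

Final answer: D(13)/13! = 2290792932/6227020800 = 0.367879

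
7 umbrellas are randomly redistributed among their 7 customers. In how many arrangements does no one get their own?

Derangements satisfy D(n) = (n-1)(D(n-1) + D(n-2)), starting from D(0)=1, D(1)=0.
D(2) = 1 x (0 + 1) = 1
D(3) = 2 x (1 + 0) = 2
D(4) = 3 x (2 + 1) = 9
D(5) = 4 x (9 + 2) = 44
D(6) = 5 x (44 + 9) = 265
D(7) = 6 x (D(6) + D(5)) = 6 x (265 + 44)

Final answer: D(7) = 1854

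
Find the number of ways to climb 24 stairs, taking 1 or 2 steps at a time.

Let f(n) count the ways. The last step is size 1 or 2, so f(n) = f(n-1) + f(n-2) with f(1)=1, f(2)=2.
Building up term by term: f(1)=1, f(2)=2, f(3)=3, f(4)=5, f(5)=8, f(6)=13, f(7)=21, f(8)=34, f(9)=55, f(10)=89, f(11)=144, f(12)=233, f(13)=377, f(14)=610, f(15)=987, f(16)=1597, f(17)=2584, f(18)=4181, f(19)=6765, f(20)=10946, f(21)=17711, f(22)=28657, f(23)=46368, f(24)=75025.

Final answer: 75025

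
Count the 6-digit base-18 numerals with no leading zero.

These are the integers in [18^5, 18^6), so the count is 18^6 - 18^5 = 17 x 18^5.

Final answer: 32122656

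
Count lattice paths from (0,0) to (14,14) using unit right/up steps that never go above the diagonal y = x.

Total monotonic paths to (14,14): C(28,14) = 40116600.
Reflecting each bad path at its first crossing gives a bijection with paths to (13,15): C(28,15) = 37442160.
Valid Dyck paths: 40116600 - 37442160.
(These counts are the Catalan numbers.)

Final answer: C_{14} = 2674440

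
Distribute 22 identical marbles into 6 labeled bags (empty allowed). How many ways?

Stars and bars: C(n+k-1, k-1) = C(27,5).

Final answer: C(27,5) = 80730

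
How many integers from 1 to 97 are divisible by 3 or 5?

Multiples of 3: 32. Multiples of 5: 19. Of both (lcm=15): 6.
By inclusion-exclusion: 32 + 19 - 6.

Final answer: 45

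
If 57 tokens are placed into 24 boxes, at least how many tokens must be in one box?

By the pigeonhole principle: ceiling(57/24).

Final answer: 3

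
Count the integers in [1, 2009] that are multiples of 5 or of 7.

Multiples of 5: 401. Multiples of 7: 287. Of both (lcm=35): 57.
By inclusion-exclusion: 401 + 287 - 57.

Final answer: 631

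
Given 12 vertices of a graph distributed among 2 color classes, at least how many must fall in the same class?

By pigeonhole with 12 objects and 2 categories: ceiling(12/2).

Final answer: 6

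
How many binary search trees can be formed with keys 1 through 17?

The structures are counted by the Catalan number C_n. Here n = 17.
C_n = C(2n,n)/(n+1), so C_{17} = C(34,17)/18 = 2333606220/18.

Final answer: C_{17} = 129644790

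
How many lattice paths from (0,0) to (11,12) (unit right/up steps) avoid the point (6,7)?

Total paths to (11,12): C(23,12) = 1352078.
Paths through (6,7): C(13,7) x C(10,5) = 432432.
Avoiding (6,7): 1352078 - 432432.

Final answer: 919646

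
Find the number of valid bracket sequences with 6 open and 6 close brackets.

The structures are counted by the Catalan number C_n. Here n = 6 (pairs).
C_n = (2n)!/(n!(n+1)!), so C_{6} = 12!/(6! x 7!) = C(12,6)/7 = 924/7.

Final answer: C_{6} = 132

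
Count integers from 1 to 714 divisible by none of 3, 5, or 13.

|div by 3|=238, |div by 5|=142, |div by 13|=54.
|div by 3&5|=47, |div by 3&13|=18, |div by 5&13|=10, |div by all|=3.
By inclusion-exclusion, divisible by at least one: 238+142+54-47-18-10+3 = 362.
Not divisible by any: 714 - 362.

Final answer: 352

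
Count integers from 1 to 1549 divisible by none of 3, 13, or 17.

|div by 3|=516, |div by 13|=119, |div by 17|=91.
|div by 3&13|=39, |div by 3&17|=30, |div by 13&17|=7, |div by all|=2.
By inclusion-exclusion, divisible by at least one: 516+119+91-39-30-7+2 = 652.
Not divisible by any: 1549 - 652.

Final answer: 897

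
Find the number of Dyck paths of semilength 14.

Total monotonic paths to (14,14): C(28,14) = 40116600.
Paths that cross above y=x (reflection bijection): C(28,15) = 37442160.
Valid Dyck paths: 40116600 - 37442160.
(These counts are the Catalan numbers.)

Final answer: C_{14} = 2674440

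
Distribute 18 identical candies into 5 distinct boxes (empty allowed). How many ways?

Stars and bars: C(n+k-1, k-1) = C(22,4).

Final answer: C(22,4) = 7315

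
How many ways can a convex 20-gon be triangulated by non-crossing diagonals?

This is a standard Catalan-number count: the answer is C_n. Here n = 20 - 2 = 18.
C_n = (2n)!/(n!(n+1)!), so C_{18} = 36!/(18! x 19!) = C(36,18)/19 = 9075135300/19.

Final answer: C_{18} = 477638700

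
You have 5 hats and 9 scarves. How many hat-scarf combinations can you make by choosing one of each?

By the multiplication principle: 5 x 9.

Final answer: 45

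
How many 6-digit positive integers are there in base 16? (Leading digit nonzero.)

These are the integers in [16^5, 16^6), so the count is 16^6 - 16^5 = 15 x 16^5.

Final answer: 15728640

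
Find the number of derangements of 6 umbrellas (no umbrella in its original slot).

Derangements satisfy D(n) = (n-1)(D(n-1) + D(n-2)), starting from D(0)=1, D(1)=0.
D(2) = 1 x (0 + 1) = 1
D(3) = 2 x (1 + 0) = 2
D(4) = 3 x (2 + 1) = 9
D(5) = 4 x (9 + 2) = 44
D(6) = 5 x (D(5) + D(4)) = 5 x (44 + 9)

Final answer: D(6) = 265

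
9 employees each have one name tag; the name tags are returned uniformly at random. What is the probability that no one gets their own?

Use the recurrence D(n) = (n-1)(D(n-1) + D(n-2)) with D(0)=1, D(1)=0.
Building up: D(2)=1, D(3)=2, D(4)=9, D(5)=44, D(6)=265, D(7)=1854, D(8)=14833, D(9)=133496.
Total arrangements: 9! = 362880.
Probability = D(9)/9! = 16687/45360.

Final answer: D(9)/9! = 133496/362880 = 0.367879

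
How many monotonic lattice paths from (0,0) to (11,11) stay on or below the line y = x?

Total monotonic paths to (11,11): C(22,11) = 705432.
By the reflection principle, paths that go above the diagonal number C(22,12) = 646646.
Valid Dyck paths: 705432 - 646646.
(This is the Catalan number C_{11}.)

Final answer: C_{11} = 58786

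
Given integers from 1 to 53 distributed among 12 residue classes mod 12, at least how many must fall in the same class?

By pigeonhole with 53 objects and 12 categories: ceiling(53/12).

Final answer: 5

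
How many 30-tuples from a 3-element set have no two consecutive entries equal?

First character: 3 choices. Each subsequent: 2 choices (must differ from the previous one).
Total: 3 x 2^29.

Final answer: 3 x 2^{29} = 1610612736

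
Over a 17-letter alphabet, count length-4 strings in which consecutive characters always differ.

First character: 17 choices. Each subsequent: 16 choices (must differ from the previous one).
Total: 17 x 16^3.

Final answer: 17 x 16^{3} = 69632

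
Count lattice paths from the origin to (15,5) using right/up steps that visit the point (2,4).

Paths (0,0)->(2,4): C(6,4) = 15.
Paths (2,4)->(15,5): C(14,1) = 14.
By multiplication principle: 15 x 14.

Final answer: 210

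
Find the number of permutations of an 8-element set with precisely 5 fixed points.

Choose which 5 elements are fixed: C(8,5) = 56.
Derange the remaining 3 using D(j) = (j-1)(D(j-1) + D(j-2)), D(0)=1, D(1)=0: D(2)=1, D(3)=2.
Total: 56 x 2.

Final answer: C(8,5) D(3) = 112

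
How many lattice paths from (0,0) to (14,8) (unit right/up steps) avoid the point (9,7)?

Total paths to (14,8): C(22,8) = 319770.
Paths through (9,7): C(16,7) x C(6,1) = 68640.
Avoiding (9,7): 319770 - 68640.

Final answer: 251130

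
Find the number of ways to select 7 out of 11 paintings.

C(11,7) = 11!/(7! x (11-7)!).

Final answer: C(11,7) = 330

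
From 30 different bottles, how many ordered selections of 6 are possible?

P(30,6) = 30!/(30-6)! = 30!/24!.

Final answer: P(30,6) = 427518000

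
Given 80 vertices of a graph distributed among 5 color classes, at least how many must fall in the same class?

By pigeonhole with 80 objects and 5 categories: ceiling(80/5).

Final answer: 16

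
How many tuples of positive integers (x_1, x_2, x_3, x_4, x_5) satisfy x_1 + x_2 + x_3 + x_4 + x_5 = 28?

Substitute x'_i = x_i - 1 (so x'_i >= 0). Then sum x'_i = 28 - 5 = 23.
Stars and bars: C(23+5-1, 5-1) = C(27,4).

Final answer: C(27,4) = 17550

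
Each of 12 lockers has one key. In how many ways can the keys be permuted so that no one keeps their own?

D(n) = (n-1)(D(n-1) + D(n-2)), D(0)=1, D(1)=0.
D(2) = 1 x (0 + 1) = 1
D(3) = 2 x (1 + 0) = 2
D(4) = 3 x (2 + 1) = 9
D(5) = 4 x (9 + 2) = 44
D(6) = 5 x (44 + 9) = 265
D(7) = 6 x (265 + 44) = 1854
D(8) = 7 x (1854 + 265) = 14833
D(9) = 8 x (14833 + 1854) = 133496
D(10) = 9 x (133496 + 14833) = 1334961
D(11) = 10 x (1334961 + 133496) = 14684570
D(12) = 11 x (D(11) + D(10)) = 11 x (14684570 + 1334961)

Final answer: D(12) = 176214841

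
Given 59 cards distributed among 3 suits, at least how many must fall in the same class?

By pigeonhole with 59 objects and 3 categories: ceiling(59/3).

Final answer: 20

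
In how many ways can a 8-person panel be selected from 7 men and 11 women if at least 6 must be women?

Sum over valid woman counts:
C(11,6)C(7,2) = 9702
C(11,7)C(7,1) = 2310
C(11,8)C(7,0) = 165
Total: 9702 + 2310 + 165.

Final answer: 12177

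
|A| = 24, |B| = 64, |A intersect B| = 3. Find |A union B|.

|A union B| = |A| + |B| - |A intersect B| = 24 + 64 - 3.

Final answer: 85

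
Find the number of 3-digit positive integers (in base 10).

These are the integers in [10^2, 10^3), so the count is 10^3 - 10^2 = 9 x 10^2.

Final answer: 900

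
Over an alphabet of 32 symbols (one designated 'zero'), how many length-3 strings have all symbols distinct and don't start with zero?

The leading digit has 31 choices (anything but zero); the next has 31 (anything but the first), then 30, and so on, one fewer each time.
Total: 31 x 31 x 30.

Final answer: 28830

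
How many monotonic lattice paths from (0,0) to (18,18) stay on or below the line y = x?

Total monotonic paths to (18,18): C(36,18) = 9075135300.
By the reflection principle, paths that go above the diagonal number C(36,19) = 8597496600.
Valid Dyck paths: 9075135300 - 8597496600.
(This is the Catalan number C_{18}.)

Final answer: C_{18} = 477638700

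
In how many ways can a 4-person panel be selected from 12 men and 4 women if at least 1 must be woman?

Sum over valid woman counts:
C(4,1)C(12,3) = 880
C(4,2)C(12,2) = 396
C(4,3)C(12,1) = 48
C(4,4)C(12,0) = 1
Total: 880 + 396 + 48 + 1.

Final answer: 1325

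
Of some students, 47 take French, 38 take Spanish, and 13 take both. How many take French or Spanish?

|A union B| = |A| + |B| - |A intersect B| = 47 + 38 - 13.

Final answer: 72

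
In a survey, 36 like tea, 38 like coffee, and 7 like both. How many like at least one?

|A union B| = |A| + |B| - |A intersect B| = 36 + 38 - 7.

Final answer: 67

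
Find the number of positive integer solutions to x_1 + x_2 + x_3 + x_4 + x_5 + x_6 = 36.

Substitute x'_i = x_i - 1 (so x'_i >= 0). Then sum x'_i = 36 - 6 = 30.
Stars and bars: C(30+6-1, 6-1) = C(35,5).

Final answer: C(35,5) = 324632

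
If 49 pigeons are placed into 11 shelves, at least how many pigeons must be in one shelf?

By the pigeonhole principle: ceiling(49/11).

Final answer: 5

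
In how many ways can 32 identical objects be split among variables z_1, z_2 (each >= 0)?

Stars and bars with 32 stars and 1 bars:
C(32+2-1, 2-1) = C(33,1).

Final answer: C(33,1) = 33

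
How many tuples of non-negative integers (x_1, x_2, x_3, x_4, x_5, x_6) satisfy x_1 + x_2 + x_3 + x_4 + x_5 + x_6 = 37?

Stars and bars with 37 stars and 5 bars:
C(37+6-1, 6-1) = C(42,5).

Final answer: C(42,5) = 850668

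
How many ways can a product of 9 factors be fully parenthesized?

The structures are counted by the Catalan number C_n. Here n = 9 - 1 = 8.
C_n = (2n)!/(n!(n+1)!), so C_{8} = 16!/(8! x 9!) = C(16,8)/9 = 12870/9.

Final answer: C_{8} = 1430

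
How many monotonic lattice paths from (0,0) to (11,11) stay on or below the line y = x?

Total monotonic paths to (11,11): C(22,11) = 705432.
Paths that cross above y=x (reflection bijection): C(22,12) = 646646.
Valid Dyck paths: 705432 - 646646.
(These counts are the Catalan numbers.)

Final answer: C_{11} = 58786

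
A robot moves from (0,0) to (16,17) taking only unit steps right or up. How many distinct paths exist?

Each path has 16 right steps and 17 up steps in some order (33 steps total).
Choose which 17 of the 33 steps are up: C(33,17).

Final answer: C(33,17) = 1166803110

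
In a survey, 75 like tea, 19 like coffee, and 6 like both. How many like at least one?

|A union B| = |A| + |B| - |A intersect B| = 75 + 19 - 6.

Final answer: 88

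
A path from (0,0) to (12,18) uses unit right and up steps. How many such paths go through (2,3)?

Paths (0,0)->(2,3): C(5,3) = 10.
Paths (2,3)->(12,18): C(25,15) = 3268760.
By multiplication principle: 10 x 3268760.

Final answer: 32687600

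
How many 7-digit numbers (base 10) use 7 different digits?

First digit: 9 (not 0). Second: 9 (not first). Third: 8, etc.
Total: 9 x 9 x 8 x 7 x 6 x 5 x 4.

Final answer: 544320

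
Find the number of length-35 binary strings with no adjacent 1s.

Let a(n) count valid strings. If the last bit is 0 the prefix is any valid string of length n-1; if it is 1 the string must end in 01 with a valid prefix of length n-2. So a(n) = a(n-1) + a(n-2), a(1)=2, a(2)=3.
Iterating the recurrence: a(1)=2, a(2)=3, a(3)=5, a(4)=8, a(5)=13, a(6)=21, a(7)=34, a(8)=55, a(9)=89, a(10)=144, a(11)=233, a(12)=377, a(13)=610, a(14)=987, a(15)=1597, a(16)=2584, a(17)=4181, a(18)=6765, a(19)=10946, a(20)=17711, a(21)=28657, a(22)=46368, a(23)=75025, a(24)=121393, a(25)=196418, a(26)=317811, a(27)=514229, a(28)=832040, a(29)=1346269, a(30)=2178309, a(31)=3524578, a(32)=5702887, a(33)=9227465, a(34)=14930352, a(35)=24157817.

Final answer: 24157817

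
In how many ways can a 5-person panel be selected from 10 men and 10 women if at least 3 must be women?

Sum over valid woman counts:
C(10,3)C(10,2) = 5400
C(10,4)C(10,1) = 2100
C(10,5)C(10,0) = 252
Total: 5400 + 2100 + 252.

Final answer: 7752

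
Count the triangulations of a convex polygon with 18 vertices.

This is counted by the nth Catalan number C_n. Here n = 18 - 2 = 16.
C_n = C(2n,n)/(n+1), so C_{16} = C(32,16)/17 = 601080390/17.

Final answer: C_{16} = 35357670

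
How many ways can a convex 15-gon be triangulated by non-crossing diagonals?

This is counted by the nth Catalan number C_n. Here n = 15 - 2 = 13.
Using C_0 = 1 and C_(k+1) = C_k x 2(2k+1)/(k+2), build up term by term: C_1=1, C_2=2, C_3=5, C_4=14, C_5=42, C_6=132, C_7=429, C_8=1430, C_9=4862, C_10=16796, C_11=58786, C_12=208012, C_13=742900.

Final answer: C_{13} = 742900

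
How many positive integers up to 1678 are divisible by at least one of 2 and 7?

Multiples of 2: 839. Multiples of 7: 239. Of both (lcm=14): 119.
By inclusion-exclusion: 839 + 239 - 119.

Final answer: 959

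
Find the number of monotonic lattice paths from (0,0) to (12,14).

Each path has 12 right steps and 14 up steps in some order (26 steps total).
Choose which 14 of the 26 steps are up: C(26,14).

Final answer: C(26,14) = 9657700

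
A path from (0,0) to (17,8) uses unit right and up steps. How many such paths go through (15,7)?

Paths (0,0)->(15,7): C(22,7) = 170544.
Paths (15,7)->(17,8): C(3,1) = 3.
By multiplication principle: 170544 x 3.

Final answer: 511632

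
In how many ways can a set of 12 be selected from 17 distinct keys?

C(17,12) = 17!/(12! x 5!).

Final answer: \binom{17}{12} = 6188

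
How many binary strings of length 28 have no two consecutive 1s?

Classify by the final bit: ...0 gives a(n-1) strings, ...01 gives a(n-2) strings. Thus a(n) = a(n-1) + a(n-2) with a(1)=2, a(2)=3.
Computing successive values: a(1)=2, a(2)=3, a(3)=5, a(4)=8, a(5)=13, a(6)=21, a(7)=34, a(8)=55, a(9)=89, a(10)=144, a(11)=233, a(12)=377, a(13)=610, a(14)=987, a(15)=1597, a(16)=2584, a(17)=4181, a(18)=6765, a(19)=10946, a(20)=17711, a(21)=28657, a(22)=46368, a(23)=75025, a(24)=121393, a(25)=196418, a(26)=317811, a(27)=514229, a(28)=832040.

Final answer: 832040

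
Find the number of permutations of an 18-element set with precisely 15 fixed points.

Choose which 15 elements are fixed: C(18,15) = 816.
Derange the remaining 3 using D(j) = (j-1)(D(j-1) + D(j-2)), D(0)=1, D(1)=0: D(2)=1, D(3)=2.
Total: 816 x 2.

Final answer: C(18,15) D(3) = 1632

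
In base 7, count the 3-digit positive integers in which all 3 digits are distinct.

First digit: 6 (nonzero). Second: 6 (not first). Third: 5, etc.
Total: 6 x 6 x 5.

Final answer: 180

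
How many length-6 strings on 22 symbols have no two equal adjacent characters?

First character: 22 choices. Each subsequent: 21 choices (must differ from the previous one).
Total: 22 x 21^5.

Final answer: 22 x 21^{5} = 89850222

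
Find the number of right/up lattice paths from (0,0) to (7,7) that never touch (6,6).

Total paths to (7,7): C(14,7) = 3432.
Paths through (6,6): C(12,6) x C(2,1) = 1848.
Avoiding (6,6): 3432 - 1848.

Final answer: 1584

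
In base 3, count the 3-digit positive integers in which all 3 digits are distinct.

First digit: 2 (nonzero). Second: 2 (not first). Third: 1, etc.
Total: 2 x 2 x 1.

Final answer: 4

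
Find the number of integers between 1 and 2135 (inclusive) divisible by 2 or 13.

Multiples of 2: 1067. Multiples of 13: 164. Of both (lcm=26): 82.
By inclusion-exclusion: 1067 + 164 - 82.

Final answer: 1149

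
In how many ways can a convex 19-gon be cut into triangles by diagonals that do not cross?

The structures are counted by the Catalan number C_n. Here n = 19 - 2 = 17.
Using C_0 = 1 and C_(k+1) = C_k x 2(2k+1)/(k+2), build up term by term: C_1=1, C_2=2, C_3=5, C_4=14, C_5=42, C_6=132, C_7=429, C_8=1430, C_9=4862, C_10=16796, C_11=58786, C_12=208012, C_13=742900, C_14=2674440, C_15=9694845, C_16=35357670, C_17=129644790.

Final answer: C_{17} = 129644790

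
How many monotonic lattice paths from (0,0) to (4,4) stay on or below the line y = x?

Total monotonic paths to (4,4): C(8,4) = 70.
A path is bad iff it touches y = x + 1; reflecting its initial segment maps bad paths bijectively onto all paths to (3,5), of which there are C(8,5) = 56.
Valid Dyck paths: 70 - 56.
(Check: C(8,4) - C(8,5) = C(8,4)/5, the Catalan number C_{4}.)

Final answer: C_{4} = 14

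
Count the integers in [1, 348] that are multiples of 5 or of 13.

Multiples of 5: 69. Multiples of 13: 26. Of both (lcm=65): 5.
By inclusion-exclusion: 69 + 26 - 5.

Final answer: 90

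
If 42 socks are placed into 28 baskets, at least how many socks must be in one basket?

By the pigeonhole principle: ceiling(42/28).

Final answer: 2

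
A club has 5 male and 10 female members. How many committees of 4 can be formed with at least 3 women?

Sum over valid woman counts:
C(10,3)C(5,1) = 600
C(10,4)C(5,0) = 210
Total: 600 + 210.

Final answer: 810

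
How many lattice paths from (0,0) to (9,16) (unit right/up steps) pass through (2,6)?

Paths (0,0)->(2,6): C(8,6) = 28.
Paths (2,6)->(9,16): C(17,10) = 19448.
By multiplication principle: 28 x 19448.

Final answer: 544544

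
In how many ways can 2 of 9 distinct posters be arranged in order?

P(9,2) = 9!/(9-2)! = 9!/7!.

Final answer: P(9,2) = 72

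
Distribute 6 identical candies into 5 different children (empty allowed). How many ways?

Stars and bars: C(n+k-1, k-1) = C(10,4).

Final answer: C(10,4) = 210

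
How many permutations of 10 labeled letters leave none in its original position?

Use the recurrence D(n) = (n-1)(D(n-1) + D(n-2)) with D(0)=1, D(1)=0.
D(2) = 1 x (0 + 1) = 1
D(3) = 2 x (1 + 0) = 2
D(4) = 3 x (2 + 1) = 9
D(5) = 4 x (9 + 2) = 44
D(6) = 5 x (44 + 9) = 265
D(7) = 6 x (265 + 44) = 1854
D(8) = 7 x (1854 + 265) = 14833
D(9) = 8 x (14833 + 1854) = 133496
D(10) = 9 x (D(9) + D(8)) = 9 x (133496 + 14833)

Final answer: D(10) = 1334961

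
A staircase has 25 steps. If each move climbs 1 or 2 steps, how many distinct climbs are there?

Let f(n) count the ways. The last step is size 1 or 2, so f(n) = f(n-1) + f(n-2) with f(1)=1, f(2)=2.
Iterating the recurrence: f(1)=1, f(2)=2, f(3)=3, f(4)=5, f(5)=8, f(6)=13, f(7)=21, f(8)=34, f(9)=55, f(10)=89, f(11)=144, f(12)=233, f(13)=377, f(14)=610, f(15)=987, f(16)=1597, f(17)=2584, f(18)=4181, f(19)=6765, f(20)=10946, f(21)=17711, f(22)=28657, f(23)=46368, f(24)=75025, f(25)=121393.

Final answer: 121393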